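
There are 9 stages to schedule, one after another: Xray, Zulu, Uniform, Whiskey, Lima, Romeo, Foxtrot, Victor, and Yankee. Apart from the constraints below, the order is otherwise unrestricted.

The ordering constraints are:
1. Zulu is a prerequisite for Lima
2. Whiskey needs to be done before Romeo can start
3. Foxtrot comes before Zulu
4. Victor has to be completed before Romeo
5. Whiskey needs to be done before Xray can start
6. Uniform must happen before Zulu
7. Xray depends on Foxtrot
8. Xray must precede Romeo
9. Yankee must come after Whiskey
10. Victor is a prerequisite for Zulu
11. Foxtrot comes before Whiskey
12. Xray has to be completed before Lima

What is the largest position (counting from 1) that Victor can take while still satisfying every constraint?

Every stage that must follow Victor has to come after it. Tracing all chains starting from Victor, those stages are: Zulu, Lima, Romeo — 3 in total.
With 3 mandatory successors out of 9 stages total, the latest slot for Victor is 9−3 = 6, and it's reachable by doing all non-successors before Victor.

6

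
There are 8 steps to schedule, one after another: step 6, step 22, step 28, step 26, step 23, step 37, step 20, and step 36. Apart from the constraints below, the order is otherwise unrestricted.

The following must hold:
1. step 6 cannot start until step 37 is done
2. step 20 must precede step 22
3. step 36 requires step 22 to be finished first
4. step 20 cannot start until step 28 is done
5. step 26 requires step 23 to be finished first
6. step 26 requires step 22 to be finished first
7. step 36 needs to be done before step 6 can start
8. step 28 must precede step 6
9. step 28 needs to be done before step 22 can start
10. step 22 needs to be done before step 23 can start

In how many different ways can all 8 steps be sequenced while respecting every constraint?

The steps with no prerequisites are step 28, step 37; any of them can be placed first.
Enumerating by repeatedly choosing an available step (one whose prerequisites are all placed) gives 38 distinct complete orderings.

38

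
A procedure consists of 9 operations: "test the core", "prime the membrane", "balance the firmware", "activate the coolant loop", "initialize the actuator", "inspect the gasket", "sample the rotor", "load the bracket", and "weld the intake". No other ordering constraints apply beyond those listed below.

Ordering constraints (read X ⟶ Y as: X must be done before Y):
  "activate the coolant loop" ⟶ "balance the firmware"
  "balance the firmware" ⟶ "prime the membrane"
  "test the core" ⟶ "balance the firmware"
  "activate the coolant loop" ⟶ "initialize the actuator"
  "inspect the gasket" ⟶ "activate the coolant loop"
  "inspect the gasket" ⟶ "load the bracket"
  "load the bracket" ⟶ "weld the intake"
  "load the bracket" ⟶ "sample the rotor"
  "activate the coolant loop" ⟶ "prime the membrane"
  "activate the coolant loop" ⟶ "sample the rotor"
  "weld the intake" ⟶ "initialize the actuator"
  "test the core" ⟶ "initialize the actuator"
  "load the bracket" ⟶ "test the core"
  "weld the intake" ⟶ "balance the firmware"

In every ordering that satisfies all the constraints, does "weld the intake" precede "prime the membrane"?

Following the dependencies: "weld the intake" → "balance the firmware" → "prime the membrane".
Hence "weld the intake" necessarily comes before "prime the membrane".

Yes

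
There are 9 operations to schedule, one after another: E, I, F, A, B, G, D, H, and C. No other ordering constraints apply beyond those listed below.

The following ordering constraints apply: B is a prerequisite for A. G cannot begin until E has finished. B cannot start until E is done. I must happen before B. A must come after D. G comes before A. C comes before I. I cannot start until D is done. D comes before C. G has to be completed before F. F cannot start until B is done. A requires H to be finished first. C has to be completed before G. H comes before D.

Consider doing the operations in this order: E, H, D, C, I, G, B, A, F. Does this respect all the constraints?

Yes

Going through the constraints one by one, each required predecessor appears earlier in the sequence than its dependent — e.g. E (position 1) is before B (position 7), as required.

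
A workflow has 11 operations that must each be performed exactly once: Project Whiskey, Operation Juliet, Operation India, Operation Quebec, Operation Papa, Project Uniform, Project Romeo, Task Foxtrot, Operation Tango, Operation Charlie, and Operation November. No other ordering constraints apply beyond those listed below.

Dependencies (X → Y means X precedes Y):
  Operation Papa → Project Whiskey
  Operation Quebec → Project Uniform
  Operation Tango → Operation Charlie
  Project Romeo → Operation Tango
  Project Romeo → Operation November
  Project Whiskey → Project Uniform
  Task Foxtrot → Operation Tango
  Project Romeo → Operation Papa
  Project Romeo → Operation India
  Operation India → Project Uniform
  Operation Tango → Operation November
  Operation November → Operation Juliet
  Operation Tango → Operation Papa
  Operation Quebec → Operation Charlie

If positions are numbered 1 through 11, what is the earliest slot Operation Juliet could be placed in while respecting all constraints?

The operations that are forced before Operation Juliet, directly or transitively, are Project Romeo, Task Foxtrot, Operation Tango, Operation November. That's 4 operations.
With 4 mandatory predecessors, the earliest Operation Juliet can sit is position 4+1 = 5, and placing just those 4 first achieves it.

5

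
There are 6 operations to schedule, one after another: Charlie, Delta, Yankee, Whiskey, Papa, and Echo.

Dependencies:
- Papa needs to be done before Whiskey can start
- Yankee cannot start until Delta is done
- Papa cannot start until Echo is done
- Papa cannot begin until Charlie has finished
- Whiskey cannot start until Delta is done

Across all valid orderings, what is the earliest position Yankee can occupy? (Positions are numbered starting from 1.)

The only operation forced before Yankee (directly or transitively) is Delta.
With 1 mandatory predecessor, the earliest Yankee can sit is position 1+1 = 2, and placing just that one first achieves it.

2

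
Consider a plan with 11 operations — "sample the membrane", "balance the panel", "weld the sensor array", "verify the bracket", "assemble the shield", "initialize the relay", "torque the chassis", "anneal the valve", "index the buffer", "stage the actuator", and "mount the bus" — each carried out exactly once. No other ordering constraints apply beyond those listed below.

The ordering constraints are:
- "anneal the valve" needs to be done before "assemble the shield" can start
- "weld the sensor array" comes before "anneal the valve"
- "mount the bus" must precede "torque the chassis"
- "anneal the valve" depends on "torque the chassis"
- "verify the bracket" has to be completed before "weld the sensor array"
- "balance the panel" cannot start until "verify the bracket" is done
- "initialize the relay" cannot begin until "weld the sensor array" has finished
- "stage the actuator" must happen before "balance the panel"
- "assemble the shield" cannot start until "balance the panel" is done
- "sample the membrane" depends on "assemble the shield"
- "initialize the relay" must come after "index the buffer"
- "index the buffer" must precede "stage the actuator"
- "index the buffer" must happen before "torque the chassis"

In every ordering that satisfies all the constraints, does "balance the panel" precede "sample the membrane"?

Chaining the stated constraints: "balance the panel" → "assemble the shield" → "sample the membrane".
Hence "balance the panel" necessarily comes before "sample the membrane".

Yes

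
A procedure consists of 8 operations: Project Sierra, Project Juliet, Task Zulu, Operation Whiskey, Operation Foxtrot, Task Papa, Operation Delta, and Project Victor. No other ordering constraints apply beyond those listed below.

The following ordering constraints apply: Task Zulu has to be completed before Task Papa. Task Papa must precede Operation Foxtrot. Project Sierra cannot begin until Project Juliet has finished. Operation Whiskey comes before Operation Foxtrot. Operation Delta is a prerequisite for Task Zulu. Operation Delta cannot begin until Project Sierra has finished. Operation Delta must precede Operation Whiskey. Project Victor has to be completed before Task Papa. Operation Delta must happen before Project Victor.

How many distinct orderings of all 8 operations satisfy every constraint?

8

Project Juliet is the only operation with nothing required before it, so every ordering starts there.
Enumerating by repeatedly choosing an available operation (one whose prerequisites are all placed) gives 8 distinct complete orderings.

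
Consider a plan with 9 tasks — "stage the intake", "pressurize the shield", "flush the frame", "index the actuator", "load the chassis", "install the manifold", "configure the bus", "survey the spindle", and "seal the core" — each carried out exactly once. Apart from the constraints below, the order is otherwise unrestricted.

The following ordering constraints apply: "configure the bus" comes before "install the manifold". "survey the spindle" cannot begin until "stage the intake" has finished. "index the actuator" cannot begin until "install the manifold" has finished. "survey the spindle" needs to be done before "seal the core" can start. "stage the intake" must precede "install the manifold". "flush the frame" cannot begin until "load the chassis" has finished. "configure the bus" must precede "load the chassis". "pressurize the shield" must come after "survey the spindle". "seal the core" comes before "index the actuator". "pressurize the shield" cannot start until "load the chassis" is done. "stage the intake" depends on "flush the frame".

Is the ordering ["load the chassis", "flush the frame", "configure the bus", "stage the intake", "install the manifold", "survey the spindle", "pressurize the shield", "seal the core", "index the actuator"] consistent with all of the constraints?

In the proposed order, "load the chassis" appears before "configure the bus".
But one of the constraints requires "configure the bus" before "load the chassis", so this ordering violates it.

No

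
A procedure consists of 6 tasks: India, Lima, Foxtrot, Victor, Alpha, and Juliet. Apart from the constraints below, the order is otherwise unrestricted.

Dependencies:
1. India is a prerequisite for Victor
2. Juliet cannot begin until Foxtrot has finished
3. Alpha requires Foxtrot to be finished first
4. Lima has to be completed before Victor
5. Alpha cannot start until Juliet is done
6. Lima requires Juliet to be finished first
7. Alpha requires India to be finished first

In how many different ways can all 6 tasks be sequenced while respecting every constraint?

11

The tasks with no prerequisites are India, Foxtrot; any of them can be placed first.
Systematically extending each partial ordering one task at a time and counting, there are 11 complete orderings.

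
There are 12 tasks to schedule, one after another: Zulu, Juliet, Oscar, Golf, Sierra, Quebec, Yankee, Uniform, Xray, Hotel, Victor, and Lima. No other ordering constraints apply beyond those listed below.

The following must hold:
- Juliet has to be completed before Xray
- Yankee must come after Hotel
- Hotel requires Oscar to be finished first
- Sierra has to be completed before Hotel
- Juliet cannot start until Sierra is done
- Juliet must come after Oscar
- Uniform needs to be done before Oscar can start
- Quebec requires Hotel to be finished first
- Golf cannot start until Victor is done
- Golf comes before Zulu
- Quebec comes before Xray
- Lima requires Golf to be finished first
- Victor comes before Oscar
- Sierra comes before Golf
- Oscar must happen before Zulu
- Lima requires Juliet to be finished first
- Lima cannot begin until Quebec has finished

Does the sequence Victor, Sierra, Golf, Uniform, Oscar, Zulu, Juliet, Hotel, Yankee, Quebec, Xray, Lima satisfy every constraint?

Every stated constraint is respected: Golf sits at position 3, ahead of Lima at position 12, and each of the other listed pairs likewise has the predecessor earlier in the sequence.

Yes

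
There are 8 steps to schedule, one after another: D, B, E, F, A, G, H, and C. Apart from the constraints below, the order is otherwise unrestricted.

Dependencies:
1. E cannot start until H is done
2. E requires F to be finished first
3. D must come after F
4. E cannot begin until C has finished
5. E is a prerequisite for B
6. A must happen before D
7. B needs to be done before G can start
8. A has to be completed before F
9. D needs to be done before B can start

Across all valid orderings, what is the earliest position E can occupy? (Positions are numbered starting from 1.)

Working backwards through the constraints from E, its full set of required predecessors is F, A, H, C — 4 of them.
With 4 mandatory predecessors, the earliest E can sit is position 4+1 = 5, and placing just those 4 first achieves it.

5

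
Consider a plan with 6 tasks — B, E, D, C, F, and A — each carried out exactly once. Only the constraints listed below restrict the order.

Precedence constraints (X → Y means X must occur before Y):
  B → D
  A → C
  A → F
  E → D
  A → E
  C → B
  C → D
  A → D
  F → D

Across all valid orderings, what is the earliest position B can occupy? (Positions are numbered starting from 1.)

The tasks that are forced before B, directly or transitively, are C, A. That's 2 tasks.
With 2 mandatory predecessors, the earliest B can sit is position 2+1 = 3, and placing just those 2 first achieves it.

3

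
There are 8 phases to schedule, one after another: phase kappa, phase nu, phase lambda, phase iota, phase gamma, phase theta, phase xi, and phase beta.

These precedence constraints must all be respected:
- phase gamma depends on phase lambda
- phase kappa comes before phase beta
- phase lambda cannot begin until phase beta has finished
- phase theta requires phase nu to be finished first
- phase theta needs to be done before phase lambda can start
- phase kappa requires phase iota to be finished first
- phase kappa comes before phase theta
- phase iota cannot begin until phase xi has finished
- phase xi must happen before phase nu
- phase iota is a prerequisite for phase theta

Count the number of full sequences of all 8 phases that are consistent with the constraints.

Phase xi is the only phase with nothing required before it, so every ordering starts there.
Systematically extending each partial ordering one phase at a time and counting, there are 7 complete orderings.

7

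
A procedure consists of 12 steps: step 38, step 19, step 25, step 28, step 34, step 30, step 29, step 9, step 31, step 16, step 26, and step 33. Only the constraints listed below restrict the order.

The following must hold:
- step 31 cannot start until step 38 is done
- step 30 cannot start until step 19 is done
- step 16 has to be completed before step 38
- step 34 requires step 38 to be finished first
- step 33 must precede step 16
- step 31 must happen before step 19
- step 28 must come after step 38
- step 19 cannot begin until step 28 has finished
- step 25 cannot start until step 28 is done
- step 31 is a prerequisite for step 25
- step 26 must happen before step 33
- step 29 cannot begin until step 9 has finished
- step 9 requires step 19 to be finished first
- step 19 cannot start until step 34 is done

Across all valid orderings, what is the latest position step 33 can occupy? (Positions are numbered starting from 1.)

2

Every step that must follow step 33 has to come after it. Tracing all chains starting from step 33, those steps are: step 38, step 19, step 25, step 28, step 34, step 30, step 29, step 9, step 31, step 16 — 10 in total.
With 10 mandatory successors out of 12 steps total, the latest slot for step 33 is 12−10 = 2, and it's reachable by doing all non-successors before step 33.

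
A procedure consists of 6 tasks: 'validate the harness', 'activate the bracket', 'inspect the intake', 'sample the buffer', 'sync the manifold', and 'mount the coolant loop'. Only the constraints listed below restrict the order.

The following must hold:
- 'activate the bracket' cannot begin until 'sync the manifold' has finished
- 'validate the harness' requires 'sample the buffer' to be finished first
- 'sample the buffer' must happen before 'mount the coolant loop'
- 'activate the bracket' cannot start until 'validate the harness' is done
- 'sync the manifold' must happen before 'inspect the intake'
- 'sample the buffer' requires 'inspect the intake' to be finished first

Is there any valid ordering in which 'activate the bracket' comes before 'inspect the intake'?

The constraints give a chain 'inspect the intake' → 'sample the buffer' → 'validate the harness' → 'activate the bracket', which forces 'inspect the intake' before 'activate the bracket'.
So no valid ordering can have 'activate the bracket' before 'inspect the intake'.

No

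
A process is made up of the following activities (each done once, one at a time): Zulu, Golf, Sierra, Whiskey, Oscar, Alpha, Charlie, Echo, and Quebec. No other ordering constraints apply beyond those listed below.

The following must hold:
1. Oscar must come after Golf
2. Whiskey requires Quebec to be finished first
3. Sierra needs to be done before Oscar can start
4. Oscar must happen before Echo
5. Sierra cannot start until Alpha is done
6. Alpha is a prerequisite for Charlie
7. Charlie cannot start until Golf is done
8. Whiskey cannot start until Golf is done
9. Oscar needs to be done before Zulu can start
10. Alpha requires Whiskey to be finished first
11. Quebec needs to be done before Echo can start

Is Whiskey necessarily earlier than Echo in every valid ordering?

Tracing the constraints gives a chain: Whiskey → Alpha → Sierra → Oscar → Echo.
Hence Whiskey necessarily comes before Echo.

Yes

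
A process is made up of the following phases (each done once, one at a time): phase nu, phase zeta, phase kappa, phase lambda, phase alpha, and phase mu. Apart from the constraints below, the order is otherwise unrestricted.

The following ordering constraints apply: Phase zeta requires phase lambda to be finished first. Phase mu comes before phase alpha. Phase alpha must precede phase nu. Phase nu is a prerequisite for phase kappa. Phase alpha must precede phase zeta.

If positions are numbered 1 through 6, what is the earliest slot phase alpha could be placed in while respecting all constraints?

The only phase forced before phase alpha (directly or transitively) is phase mu.
So at minimum 1 phase comes before phase alpha, putting phase alpha no earlier than position 2. That position is achievable by scheduling exactly that predecessor first.

2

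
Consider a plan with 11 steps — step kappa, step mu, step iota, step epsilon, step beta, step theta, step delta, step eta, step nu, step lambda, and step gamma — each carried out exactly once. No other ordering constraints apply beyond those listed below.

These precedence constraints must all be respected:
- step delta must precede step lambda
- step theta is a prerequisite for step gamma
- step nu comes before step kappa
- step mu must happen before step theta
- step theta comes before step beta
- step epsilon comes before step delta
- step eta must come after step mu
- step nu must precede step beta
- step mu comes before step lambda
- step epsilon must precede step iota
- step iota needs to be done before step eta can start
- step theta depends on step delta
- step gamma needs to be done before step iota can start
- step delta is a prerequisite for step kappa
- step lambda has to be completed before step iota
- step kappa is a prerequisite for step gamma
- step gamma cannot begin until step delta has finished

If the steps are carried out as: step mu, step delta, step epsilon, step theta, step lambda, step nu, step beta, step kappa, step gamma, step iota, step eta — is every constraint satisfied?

No

In the proposed order, step delta appears before step epsilon.
That contradicts the constraint that step epsilon must precede step delta.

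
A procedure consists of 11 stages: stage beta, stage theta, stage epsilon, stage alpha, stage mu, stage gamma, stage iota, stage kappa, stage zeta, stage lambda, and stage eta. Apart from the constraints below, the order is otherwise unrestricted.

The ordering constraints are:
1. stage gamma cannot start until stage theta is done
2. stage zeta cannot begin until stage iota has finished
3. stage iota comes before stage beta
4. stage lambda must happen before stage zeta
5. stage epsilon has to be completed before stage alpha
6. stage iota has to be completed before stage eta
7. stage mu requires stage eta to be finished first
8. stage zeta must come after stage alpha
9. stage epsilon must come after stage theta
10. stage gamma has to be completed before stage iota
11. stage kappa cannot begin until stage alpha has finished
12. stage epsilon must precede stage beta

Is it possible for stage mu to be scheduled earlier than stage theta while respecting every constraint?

The constraints give a chain stage theta → stage gamma → stage iota → stage eta → stage mu, which forces stage theta before stage mu.
So no valid ordering can have stage mu before stage theta.

No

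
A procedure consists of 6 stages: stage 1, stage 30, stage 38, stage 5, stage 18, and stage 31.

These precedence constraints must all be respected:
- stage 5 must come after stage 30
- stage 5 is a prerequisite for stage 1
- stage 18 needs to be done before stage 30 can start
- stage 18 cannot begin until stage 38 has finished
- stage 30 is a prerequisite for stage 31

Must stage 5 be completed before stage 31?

No chain of constraints connects stage 5 to stage 31 in either direction.
There exist valid orderings with stage 31 before stage 5, so stage 5 is not required to come first.

No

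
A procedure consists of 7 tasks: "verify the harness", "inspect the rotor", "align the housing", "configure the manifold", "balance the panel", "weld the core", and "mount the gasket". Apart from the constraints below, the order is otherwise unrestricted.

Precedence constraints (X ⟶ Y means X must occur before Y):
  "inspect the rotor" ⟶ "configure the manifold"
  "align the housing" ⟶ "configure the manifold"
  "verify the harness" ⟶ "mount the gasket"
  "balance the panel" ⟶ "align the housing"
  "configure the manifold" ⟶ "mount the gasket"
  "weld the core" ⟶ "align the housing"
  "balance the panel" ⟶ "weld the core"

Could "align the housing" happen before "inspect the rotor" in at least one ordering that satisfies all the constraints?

Yes

The constraints leave "align the housing" and "inspect the rotor" unordered relative to each other; nothing requires "inspect the rotor" earlier.
That means at least one valid schedule has "align the housing" before "inspect the rotor".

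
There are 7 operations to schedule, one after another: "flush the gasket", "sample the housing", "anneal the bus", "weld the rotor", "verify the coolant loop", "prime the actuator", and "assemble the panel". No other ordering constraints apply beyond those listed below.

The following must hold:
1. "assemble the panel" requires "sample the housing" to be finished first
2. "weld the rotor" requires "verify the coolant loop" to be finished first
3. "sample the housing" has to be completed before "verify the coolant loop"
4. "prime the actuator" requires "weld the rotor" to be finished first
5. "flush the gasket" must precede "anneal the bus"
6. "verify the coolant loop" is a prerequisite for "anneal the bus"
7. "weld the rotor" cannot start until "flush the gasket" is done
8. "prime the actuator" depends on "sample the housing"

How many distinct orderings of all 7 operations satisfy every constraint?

51

The operations with no prerequisites are "flush the gasket", "sample the housing"; any of them can be placed first.
Enumerating by repeatedly choosing an available operation (one whose prerequisites are all placed) gives 51 distinct complete orderings.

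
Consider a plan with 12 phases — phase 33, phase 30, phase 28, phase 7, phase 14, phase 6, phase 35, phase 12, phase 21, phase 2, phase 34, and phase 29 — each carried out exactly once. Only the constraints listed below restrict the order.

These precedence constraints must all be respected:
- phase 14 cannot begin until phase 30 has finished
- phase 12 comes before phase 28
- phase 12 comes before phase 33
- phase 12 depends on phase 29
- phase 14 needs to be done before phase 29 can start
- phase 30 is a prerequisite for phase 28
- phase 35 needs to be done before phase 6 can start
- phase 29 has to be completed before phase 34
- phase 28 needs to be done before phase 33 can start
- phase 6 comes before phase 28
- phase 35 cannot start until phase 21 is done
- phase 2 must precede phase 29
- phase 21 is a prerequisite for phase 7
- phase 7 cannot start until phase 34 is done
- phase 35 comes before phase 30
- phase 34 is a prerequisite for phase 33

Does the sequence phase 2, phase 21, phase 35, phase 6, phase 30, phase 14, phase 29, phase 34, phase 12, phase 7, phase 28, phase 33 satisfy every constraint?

Every stated constraint is respected: phase 21 sits at position 2, ahead of phase 7 at position 10, and each of the other listed pairs likewise has the predecessor earlier in the sequence.

Yes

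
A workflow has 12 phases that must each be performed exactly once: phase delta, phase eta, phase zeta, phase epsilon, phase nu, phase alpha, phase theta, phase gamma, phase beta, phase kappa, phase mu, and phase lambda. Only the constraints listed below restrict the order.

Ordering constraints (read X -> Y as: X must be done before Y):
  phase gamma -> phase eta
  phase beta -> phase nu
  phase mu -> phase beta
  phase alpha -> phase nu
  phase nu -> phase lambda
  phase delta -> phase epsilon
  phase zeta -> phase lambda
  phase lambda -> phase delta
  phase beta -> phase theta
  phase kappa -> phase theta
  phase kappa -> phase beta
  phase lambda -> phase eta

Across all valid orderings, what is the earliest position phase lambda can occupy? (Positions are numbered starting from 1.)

The phases that are forced before phase lambda, directly or transitively, are phase zeta, phase nu, phase alpha, phase beta, phase kappa, phase mu. That's 6 phases.
So at minimum 6 phases come before phase lambda, putting phase lambda no earlier than position 7. That position is achievable by scheduling exactly those predecessors first.

7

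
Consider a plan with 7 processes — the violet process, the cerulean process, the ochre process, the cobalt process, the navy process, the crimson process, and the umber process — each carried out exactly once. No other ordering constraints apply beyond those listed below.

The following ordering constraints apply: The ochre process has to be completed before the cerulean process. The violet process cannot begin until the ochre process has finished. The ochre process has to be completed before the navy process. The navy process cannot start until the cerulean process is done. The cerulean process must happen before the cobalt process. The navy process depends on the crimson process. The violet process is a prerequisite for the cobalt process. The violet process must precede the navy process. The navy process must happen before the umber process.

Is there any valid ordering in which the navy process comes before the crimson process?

No

The constraints give a chain the crimson process → the navy process, which forces the crimson process before the navy process.
Hence the navy process can never be scheduled before the crimson process.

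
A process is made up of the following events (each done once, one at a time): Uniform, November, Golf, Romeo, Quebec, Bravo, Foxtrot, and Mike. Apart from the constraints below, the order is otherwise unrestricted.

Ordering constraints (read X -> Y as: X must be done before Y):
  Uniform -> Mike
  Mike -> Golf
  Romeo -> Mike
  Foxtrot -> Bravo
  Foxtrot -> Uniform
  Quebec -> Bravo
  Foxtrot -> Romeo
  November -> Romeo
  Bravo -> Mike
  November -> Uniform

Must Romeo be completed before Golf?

There is a constraint chain Romeo → Mike → Golf.
Hence Romeo necessarily comes before Golf.

Yes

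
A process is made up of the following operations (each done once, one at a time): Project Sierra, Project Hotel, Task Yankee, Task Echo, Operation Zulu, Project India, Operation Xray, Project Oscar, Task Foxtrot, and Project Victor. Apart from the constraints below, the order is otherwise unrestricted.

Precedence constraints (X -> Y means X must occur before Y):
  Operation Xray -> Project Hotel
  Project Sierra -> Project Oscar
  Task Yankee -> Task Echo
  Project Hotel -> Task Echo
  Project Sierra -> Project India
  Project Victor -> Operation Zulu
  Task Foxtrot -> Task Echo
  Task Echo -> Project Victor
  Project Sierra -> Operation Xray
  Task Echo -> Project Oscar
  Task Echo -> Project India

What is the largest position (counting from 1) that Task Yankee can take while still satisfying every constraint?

5

Every operation that must follow Task Yankee has to come after it. Tracing all chains starting from Task Yankee, those operations are: Task Echo, Operation Zulu, Project India, Project Oscar, Project Victor — 5 in total.
So at least 5 operations follow Task Yankee, putting Task Yankee no later than position 5. That position is achievable by scheduling everything else first.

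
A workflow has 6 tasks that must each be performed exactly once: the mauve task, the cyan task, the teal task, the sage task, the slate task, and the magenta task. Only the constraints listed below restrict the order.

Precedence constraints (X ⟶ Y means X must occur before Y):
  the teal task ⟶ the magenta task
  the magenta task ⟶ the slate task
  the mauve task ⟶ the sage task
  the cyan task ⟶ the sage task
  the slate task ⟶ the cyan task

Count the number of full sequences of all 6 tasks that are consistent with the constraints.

The tasks with no prerequisites are the mauve task, the teal task; any of them can be placed first.
Enumerating by repeatedly choosing an available task (one whose prerequisites are all placed) gives 5 distinct complete orderings.

5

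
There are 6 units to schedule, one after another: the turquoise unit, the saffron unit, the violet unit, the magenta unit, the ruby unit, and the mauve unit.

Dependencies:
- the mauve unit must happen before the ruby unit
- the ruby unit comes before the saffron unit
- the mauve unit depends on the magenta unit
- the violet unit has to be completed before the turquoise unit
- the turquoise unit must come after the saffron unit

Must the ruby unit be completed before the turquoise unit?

Yes

Following the dependencies: the ruby unit → the saffron unit → the turquoise unit.
That forces the ruby unit before the turquoise unit in every valid schedule.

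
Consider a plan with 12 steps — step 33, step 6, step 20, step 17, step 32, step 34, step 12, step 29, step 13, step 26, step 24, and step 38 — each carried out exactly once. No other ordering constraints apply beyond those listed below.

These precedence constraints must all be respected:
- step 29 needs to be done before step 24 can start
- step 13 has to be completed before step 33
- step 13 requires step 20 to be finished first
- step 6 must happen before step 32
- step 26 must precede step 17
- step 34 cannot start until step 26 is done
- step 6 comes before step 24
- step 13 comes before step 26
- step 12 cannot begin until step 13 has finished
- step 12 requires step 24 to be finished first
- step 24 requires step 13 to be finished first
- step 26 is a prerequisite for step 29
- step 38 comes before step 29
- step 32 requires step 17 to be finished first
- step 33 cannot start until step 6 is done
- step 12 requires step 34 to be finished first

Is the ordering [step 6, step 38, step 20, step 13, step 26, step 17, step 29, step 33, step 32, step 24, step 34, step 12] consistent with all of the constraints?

Going through the constraints one by one, each required predecessor appears earlier in the sequence than its dependent — e.g. step 6 (position 1) is before step 24 (position 10), as required.

Yes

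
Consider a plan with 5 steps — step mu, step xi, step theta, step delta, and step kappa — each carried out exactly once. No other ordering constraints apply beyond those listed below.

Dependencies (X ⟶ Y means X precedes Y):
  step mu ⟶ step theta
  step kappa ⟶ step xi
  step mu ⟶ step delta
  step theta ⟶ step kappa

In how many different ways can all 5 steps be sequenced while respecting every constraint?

4

Step mu is the only step with nothing required before it, so every ordering starts there.
Enumerating by repeatedly choosing an available step (one whose prerequisites are all placed) gives 4 distinct complete orderings.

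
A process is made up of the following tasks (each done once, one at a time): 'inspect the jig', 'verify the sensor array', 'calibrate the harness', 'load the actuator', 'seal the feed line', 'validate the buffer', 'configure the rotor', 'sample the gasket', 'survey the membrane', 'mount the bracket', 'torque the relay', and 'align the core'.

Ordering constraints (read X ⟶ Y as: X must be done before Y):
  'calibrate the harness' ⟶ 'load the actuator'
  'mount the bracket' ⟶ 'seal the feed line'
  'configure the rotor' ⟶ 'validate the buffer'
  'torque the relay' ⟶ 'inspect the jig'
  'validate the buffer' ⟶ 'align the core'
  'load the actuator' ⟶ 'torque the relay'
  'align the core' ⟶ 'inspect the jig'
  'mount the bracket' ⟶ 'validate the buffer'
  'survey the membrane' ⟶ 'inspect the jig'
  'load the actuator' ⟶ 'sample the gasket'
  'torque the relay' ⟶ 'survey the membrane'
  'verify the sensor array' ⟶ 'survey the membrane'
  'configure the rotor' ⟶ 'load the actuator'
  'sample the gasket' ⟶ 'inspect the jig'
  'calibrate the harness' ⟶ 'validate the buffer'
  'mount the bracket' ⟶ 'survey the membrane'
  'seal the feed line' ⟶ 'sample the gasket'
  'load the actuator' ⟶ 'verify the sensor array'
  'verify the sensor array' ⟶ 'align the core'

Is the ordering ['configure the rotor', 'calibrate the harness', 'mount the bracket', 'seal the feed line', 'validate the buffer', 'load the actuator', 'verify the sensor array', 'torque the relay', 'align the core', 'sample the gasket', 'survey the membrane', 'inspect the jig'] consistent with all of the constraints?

Going through the constraints one by one, each required predecessor appears earlier in the sequence than its dependent — e.g. 'mount the bracket' (position 3) is before 'survey the membrane' (position 11), as required.

Yes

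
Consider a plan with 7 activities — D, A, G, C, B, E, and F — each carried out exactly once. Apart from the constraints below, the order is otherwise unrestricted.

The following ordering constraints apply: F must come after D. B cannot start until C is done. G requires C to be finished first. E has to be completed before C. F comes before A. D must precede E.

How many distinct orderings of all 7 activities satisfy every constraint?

D is the only activity with nothing required before it, so every ordering starts there.
Counting all ways to extend the partial order to a total order gives 30.

30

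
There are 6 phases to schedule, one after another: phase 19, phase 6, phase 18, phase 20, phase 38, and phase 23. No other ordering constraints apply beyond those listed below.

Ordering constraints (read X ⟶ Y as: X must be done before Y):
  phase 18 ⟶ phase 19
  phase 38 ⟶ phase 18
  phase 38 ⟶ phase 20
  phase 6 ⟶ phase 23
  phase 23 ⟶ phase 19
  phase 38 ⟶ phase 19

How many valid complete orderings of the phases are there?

26

2 phases have no prerequisites (phase 6, phase 38), so any of them could come first.
Counting all ways to extend the partial order to a total order gives 26.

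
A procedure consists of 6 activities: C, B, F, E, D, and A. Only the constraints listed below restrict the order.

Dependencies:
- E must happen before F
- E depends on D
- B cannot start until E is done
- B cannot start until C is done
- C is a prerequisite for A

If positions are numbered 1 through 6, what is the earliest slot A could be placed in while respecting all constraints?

The only activity forced before A (directly or transitively) is C.
So at minimum 1 activity comes before A, putting A no earlier than position 2. That position is achievable by scheduling exactly that predecessor first.

2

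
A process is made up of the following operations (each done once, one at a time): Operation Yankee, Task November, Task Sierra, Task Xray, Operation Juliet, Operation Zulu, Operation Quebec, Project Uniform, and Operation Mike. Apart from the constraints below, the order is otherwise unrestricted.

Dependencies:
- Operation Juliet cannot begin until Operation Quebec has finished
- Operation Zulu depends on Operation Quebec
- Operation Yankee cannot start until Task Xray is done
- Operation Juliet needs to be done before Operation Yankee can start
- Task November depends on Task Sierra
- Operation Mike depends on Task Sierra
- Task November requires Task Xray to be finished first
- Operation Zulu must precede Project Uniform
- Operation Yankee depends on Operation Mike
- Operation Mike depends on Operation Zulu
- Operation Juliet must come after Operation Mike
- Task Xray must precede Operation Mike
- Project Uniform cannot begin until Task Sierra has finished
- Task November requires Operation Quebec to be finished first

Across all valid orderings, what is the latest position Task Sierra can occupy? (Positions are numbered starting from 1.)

The operations that are forced after Task Sierra, directly or by a chain of constraints, are Operation Yankee, Task November, Operation Juliet, Project Uniform, Operation Mike. That's 5 operations.
So at least 5 operations follow Task Sierra, putting Task Sierra no later than position 4. That position is achievable by scheduling everything else first.

4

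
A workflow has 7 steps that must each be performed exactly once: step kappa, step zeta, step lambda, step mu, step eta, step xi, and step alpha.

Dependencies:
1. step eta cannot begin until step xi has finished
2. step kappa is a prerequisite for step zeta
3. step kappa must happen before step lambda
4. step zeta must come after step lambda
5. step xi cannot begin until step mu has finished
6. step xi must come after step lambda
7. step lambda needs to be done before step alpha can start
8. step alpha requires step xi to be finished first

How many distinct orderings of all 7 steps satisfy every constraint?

The steps with no prerequisites are step kappa, step mu; any of them can be placed first.
Enumerating by repeatedly choosing an available step (one whose prerequisites are all placed) gives 26 distinct complete orderings.

26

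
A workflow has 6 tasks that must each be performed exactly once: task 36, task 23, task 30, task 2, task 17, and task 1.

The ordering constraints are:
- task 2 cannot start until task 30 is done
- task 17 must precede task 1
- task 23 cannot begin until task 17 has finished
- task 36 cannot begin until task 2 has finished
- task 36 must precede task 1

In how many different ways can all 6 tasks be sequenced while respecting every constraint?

The tasks with no prerequisites are task 30, task 17; any of them can be placed first.
Enumerating by repeatedly choosing an available task (one whose prerequisites are all placed) gives 14 distinct complete orderings.

14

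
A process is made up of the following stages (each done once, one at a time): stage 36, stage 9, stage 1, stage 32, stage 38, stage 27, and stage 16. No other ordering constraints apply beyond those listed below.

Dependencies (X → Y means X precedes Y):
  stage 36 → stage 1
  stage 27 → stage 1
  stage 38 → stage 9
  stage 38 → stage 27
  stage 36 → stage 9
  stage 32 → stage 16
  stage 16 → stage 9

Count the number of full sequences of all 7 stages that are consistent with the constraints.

87

The stages with no prerequisites are stage 36, stage 32, stage 38; any of them can be placed first.
Systematically extending each partial ordering one stage at a time and counting, there are 87 complete orderings.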